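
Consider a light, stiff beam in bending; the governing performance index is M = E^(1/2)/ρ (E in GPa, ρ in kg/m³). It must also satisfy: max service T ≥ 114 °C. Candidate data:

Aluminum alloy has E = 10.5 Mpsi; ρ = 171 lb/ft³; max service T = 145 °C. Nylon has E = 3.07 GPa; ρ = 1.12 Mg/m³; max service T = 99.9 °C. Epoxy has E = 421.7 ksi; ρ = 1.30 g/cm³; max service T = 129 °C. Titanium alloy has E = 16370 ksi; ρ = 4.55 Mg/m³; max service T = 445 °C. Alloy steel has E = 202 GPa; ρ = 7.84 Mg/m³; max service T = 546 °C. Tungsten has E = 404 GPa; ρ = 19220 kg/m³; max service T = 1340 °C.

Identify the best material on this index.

aluminum alloy

Screen on constraints: max service T ≥ 114 °C. Survivors: aluminum alloy, epoxy, titanium alloy, alloy steel, tungsten.
In SI units:
  aluminum alloy: E = 72.39 GPa, ρ = 2739 kg/m³
  epoxy: E = 2.908 GPa, ρ = 1300 kg/m³
  titanium alloy: E = 112.9 GPa, ρ = 4550 kg/m³
  alloy steel: E = 202.0 GPa, ρ = 7840 kg/m³
  tungsten: E = 404.0 GPa, ρ = 19220 kg/m³
  aluminum alloy: M = 3.11×10⁻³
  titanium alloy: M = 2.33×10⁻³
  alloy steel: M = 1.81×10⁻³
  epoxy: M = 1.31×10⁻³
  tungsten: M = 1.05×10⁻³
Aluminum alloy ranks first.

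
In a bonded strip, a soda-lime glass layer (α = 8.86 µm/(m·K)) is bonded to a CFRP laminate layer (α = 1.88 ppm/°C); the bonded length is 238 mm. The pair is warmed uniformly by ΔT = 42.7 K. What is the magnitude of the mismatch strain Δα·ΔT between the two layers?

2.98×10⁻⁴

Δα = |8.86 − 1.88|×10⁻⁶/K = 6.98×10⁻⁶/K.
Mismatch strain = Δα·ΔT = 6.98×10⁻⁶ × 42.7 = 2.98×10⁻⁴.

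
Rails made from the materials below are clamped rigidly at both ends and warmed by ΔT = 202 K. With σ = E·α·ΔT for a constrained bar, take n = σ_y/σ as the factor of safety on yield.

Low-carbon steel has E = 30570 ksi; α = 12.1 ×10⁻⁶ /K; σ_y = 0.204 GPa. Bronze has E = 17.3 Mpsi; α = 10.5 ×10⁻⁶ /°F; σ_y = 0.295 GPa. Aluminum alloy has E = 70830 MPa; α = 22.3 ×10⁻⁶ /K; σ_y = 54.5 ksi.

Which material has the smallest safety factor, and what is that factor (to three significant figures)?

In consistent units (E in GPa, α in ×10⁻⁶/K, σ_y in MPa):
  low-carbon steel: E = 210.8, α = 12.1, σ_y = 204.0 → σ = 515 MPa, n = 0.396
  bronze: E = 119.3, α = 18.9, σ_y = 295.0 → σ = 455 MPa, n = 0.648
  aluminum alloy: E = 70.83, α = 22.3, σ_y = 375.8 → σ = 319 MPa, n = 1.18
Low-carbon steel has the lowest safety factor, n = 0.396.

low-carbon steel, n = 0.396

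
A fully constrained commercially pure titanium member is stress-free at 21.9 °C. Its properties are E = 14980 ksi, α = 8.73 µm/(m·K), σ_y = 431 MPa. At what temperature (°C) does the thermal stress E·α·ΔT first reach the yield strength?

500 °C

E = 14980 ksi = 103.3 GPa.
E·α·ΔT = 431.0 MPa ⇒ ΔT = 431.0 / (103.3×10³ × 8.73×10⁻⁶) = 478.0 K.
T = 21.9 + 478.0 = 499.9 °C.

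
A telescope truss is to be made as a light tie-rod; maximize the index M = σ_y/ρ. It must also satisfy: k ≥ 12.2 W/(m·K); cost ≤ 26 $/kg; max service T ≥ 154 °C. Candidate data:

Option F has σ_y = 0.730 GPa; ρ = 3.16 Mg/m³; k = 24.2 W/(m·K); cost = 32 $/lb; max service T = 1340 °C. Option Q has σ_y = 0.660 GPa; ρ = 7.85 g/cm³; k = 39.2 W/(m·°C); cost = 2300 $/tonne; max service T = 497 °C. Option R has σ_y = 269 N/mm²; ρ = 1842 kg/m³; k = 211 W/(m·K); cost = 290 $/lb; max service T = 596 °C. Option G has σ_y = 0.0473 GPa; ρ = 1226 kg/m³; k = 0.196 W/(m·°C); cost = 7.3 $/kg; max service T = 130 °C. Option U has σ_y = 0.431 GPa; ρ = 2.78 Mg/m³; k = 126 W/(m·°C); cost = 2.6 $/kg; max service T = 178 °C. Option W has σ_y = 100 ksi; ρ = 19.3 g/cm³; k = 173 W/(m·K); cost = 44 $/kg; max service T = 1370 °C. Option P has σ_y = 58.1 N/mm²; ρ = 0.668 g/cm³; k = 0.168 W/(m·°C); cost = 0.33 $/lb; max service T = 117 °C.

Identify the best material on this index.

option U

Screen on constraints: k ≥ 12.2 W/(m·K); cost ≤ 26 $/kg; max service T ≥ 154 °C. Survivors: option Q, option U.
In SI units:
  option Q: σ_y = 660.0 MPa, ρ = 7850 kg/m³
  option U: σ_y = 431.0 MPa, ρ = 2780 kg/m³
  option U: M = 155 kN·m/kg
  option Q: M = 84.1 kN·m/kg
Option U has the largest M.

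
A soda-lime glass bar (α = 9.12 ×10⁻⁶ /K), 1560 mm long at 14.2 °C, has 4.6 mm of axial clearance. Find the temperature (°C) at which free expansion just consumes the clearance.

α·L₀·ΔT = 4.6 mm ⇒ ΔT = 4.6 / (9.12×10⁻⁶ × 1560.0) = 323.3 K.
T = 14.2 + 323.3 = 337.5 °C.

338 °C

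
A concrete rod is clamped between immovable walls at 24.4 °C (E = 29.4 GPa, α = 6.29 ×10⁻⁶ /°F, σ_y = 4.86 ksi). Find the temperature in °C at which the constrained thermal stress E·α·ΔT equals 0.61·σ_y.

α = 6.29×10⁻⁶/°F × 9/5 = 11.3×10⁻⁶/K.
σ_y = 4.86 ksi = 33.51 MPa.
E·α·ΔT = 20.44 MPa ⇒ ΔT = 20.44 / (29.40×10³ × 11.3×10⁻⁶) = 61.41 K.
T = 24.4 + 61.41 = 85.81 °C.

85.8 °C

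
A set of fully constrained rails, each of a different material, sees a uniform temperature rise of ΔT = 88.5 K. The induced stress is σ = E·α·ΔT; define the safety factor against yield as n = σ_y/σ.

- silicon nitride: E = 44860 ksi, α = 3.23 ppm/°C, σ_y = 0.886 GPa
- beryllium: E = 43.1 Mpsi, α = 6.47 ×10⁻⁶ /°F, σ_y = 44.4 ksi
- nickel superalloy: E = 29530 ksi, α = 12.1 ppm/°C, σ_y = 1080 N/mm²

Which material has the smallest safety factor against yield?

beryllium

In consistent units (E in GPa, α in ×10⁻⁶/K, σ_y in MPa):
  silicon nitride: E = 309.3, α = 3.23, σ_y = 886.0 → σ = 88.4 MPa, n = 10.0
  beryllium: E = 297.2, α = 11.6, σ_y = 306.1 → σ = 306 MPa, n = 1.00
  nickel superalloy: E = 203.6, α = 12.1, σ_y = 1080 → σ = 218 MPa, n = 4.95
The minimum is beryllium at n = 1.00.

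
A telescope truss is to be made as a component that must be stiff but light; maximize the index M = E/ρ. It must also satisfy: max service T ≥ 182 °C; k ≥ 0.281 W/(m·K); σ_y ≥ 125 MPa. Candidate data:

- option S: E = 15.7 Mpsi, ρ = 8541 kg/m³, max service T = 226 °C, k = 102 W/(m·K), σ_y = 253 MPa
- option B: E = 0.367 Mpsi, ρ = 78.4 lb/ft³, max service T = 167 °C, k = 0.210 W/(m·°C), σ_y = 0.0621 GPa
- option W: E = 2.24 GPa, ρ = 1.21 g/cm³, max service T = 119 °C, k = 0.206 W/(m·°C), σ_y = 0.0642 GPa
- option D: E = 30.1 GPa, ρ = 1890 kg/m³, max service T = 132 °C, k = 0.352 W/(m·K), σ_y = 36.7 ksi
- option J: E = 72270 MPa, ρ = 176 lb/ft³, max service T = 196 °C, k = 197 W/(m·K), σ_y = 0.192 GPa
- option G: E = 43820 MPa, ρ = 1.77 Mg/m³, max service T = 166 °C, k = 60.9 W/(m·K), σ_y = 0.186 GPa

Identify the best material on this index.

Screen on constraints: max service T ≥ 182 °C; k ≥ 0.281 W/(m·K); σ_y ≥ 125 MPa. Survivors: option S, option J.
In SI units:
  option S: E = 108.2 GPa, ρ = 8541 kg/m³
  option J: E = 72.27 GPa, ρ = 2819 kg/m³
  option J: M = 25.6 MN·m/kg
  option S: M = 12.7 MN·m/kg
The maximum is for option J.

option J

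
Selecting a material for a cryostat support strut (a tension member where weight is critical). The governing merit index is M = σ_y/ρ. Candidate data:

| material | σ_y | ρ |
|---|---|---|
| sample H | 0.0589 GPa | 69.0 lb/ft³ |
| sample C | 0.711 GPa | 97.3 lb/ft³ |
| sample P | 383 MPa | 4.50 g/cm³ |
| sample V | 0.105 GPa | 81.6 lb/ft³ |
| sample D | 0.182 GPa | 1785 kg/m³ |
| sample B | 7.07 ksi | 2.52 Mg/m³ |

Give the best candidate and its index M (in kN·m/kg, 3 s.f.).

After converting to SI:
  sample H: σ_y = 58.90 MPa, ρ = 1105 kg/m³
  sample C: σ_y = 711.0 MPa, ρ = 1559 kg/m³
  sample P: σ_y = 383.0 MPa, ρ = 4500 kg/m³
  sample V: σ_y = 105.0 MPa, ρ = 1307 kg/m³
  sample D: σ_y = 182.0 MPa, ρ = 1785 kg/m³
  sample B: σ_y = 48.75 MPa, ρ = 2520 kg/m³
  sample C: M = 456 kN·m/kg
  sample D: M = 102 kN·m/kg
  sample P: M = 85.1 kN·m/kg
  sample V: M = 80.3 kN·m/kg
  sample H: M = 53.3 kN·m/kg
  sample B: M = 19.3 kN·m/kg
Sample C ranks first.

sample C, M = 456 kN·m/kg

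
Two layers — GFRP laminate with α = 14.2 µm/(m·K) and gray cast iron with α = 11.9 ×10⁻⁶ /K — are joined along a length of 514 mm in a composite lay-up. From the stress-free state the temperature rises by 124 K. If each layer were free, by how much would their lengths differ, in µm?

Δα = |14.2 − 11.9|×10⁻⁶/K = 2.30×10⁻⁶/K.
ΔL_mismatch = Δα·L·ΔT = 2.30×10⁻⁶ × 514.0 mm × 124.0 K = 147 µm.

147 µm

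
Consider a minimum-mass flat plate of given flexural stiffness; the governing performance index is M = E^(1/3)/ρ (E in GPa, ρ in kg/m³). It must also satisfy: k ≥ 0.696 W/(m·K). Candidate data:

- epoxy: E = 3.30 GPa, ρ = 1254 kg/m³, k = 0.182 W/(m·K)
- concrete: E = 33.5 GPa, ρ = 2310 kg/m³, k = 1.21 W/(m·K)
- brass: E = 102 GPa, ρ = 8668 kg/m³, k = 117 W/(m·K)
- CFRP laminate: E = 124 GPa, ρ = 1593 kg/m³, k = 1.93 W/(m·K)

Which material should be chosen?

CFRP laminate

Screen on constraints: k ≥ 0.696 W/(m·K). Survivors: concrete, brass, CFRP laminate.
Per-candidate index values:
  CFRP laminate: M = 3.13×10⁻³
  concrete: M = 1.40×10⁻³
  brass: M = 0.539×10⁻³
CFRP laminate ranks first.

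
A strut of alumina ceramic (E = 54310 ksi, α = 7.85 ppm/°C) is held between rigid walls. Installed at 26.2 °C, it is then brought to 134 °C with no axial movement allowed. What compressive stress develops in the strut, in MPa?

317 MPa

E = 54310 ksi = 374.5 GPa.
ΔT = 107.8 K. Constrained thermal stress σ = E·α·ΔT = 374.5×10³ MPa × 7.85×10⁻⁶ × 107.8 = 317 MPa (compressive).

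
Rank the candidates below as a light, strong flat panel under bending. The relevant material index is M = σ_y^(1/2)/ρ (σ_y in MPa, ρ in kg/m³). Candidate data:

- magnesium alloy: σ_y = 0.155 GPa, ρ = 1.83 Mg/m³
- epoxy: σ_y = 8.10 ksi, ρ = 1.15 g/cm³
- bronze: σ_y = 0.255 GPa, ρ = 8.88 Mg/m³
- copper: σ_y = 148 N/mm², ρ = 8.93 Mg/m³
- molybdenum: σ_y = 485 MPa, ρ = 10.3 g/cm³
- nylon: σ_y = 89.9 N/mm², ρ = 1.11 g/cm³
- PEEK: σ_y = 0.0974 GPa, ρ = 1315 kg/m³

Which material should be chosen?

nylon

After converting to SI:
  magnesium alloy: σ_y = 155.0 MPa, ρ = 1830 kg/m³
  epoxy: σ_y = 55.85 MPa, ρ = 1150 kg/m³
  bronze: σ_y = 255.0 MPa, ρ = 8880 kg/m³
  copper: σ_y = 148.0 MPa, ρ = 8930 kg/m³
  molybdenum: σ_y = 485.0 MPa, ρ = 10300 kg/m³
  nylon: σ_y = 89.90 MPa, ρ = 1110 kg/m³
  PEEK: σ_y = 97.40 MPa, ρ = 1315 kg/m³
  nylon: M = 8.54×10⁻³
  PEEK: M = 7.51×10⁻³
  magnesium alloy: M = 6.80×10⁻³
  epoxy: M = 6.50×10⁻³
  molybdenum: M = 2.14×10⁻³
  bronze: M = 1.80×10⁻³
  copper: M = 1.36×10⁻³
Nylon ranks first.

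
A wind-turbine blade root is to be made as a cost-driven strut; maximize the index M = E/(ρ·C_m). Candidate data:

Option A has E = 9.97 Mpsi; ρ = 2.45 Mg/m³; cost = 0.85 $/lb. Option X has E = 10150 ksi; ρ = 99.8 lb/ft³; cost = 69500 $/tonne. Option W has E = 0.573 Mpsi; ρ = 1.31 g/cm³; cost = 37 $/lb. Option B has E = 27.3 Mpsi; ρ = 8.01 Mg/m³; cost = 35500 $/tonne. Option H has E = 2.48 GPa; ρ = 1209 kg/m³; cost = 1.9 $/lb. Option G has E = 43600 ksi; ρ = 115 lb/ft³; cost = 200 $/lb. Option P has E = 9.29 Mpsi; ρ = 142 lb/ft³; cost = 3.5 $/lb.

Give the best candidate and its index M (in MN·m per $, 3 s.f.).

option A, M = 15.0 MN·m per $

Putting every candidate on a common basis:
  option A: E = 68.74 GPa, ρ = 2450 kg/m³, cost = 1.874 $/kg
  option X: E = 69.98 GPa, ρ = 1599 kg/m³, cost = 69.50 $/kg
  option W: E = 3.951 GPa, ρ = 1310 kg/m³, cost = 81.57 $/kg
  option B: E = 188.2 GPa, ρ = 8010 kg/m³, cost = 35.50 $/kg
  option H: E = 2.480 GPa, ρ = 1209 kg/m³, cost = 4.189 $/kg
  option G: E = 300.6 GPa, ρ = 1842 kg/m³, cost = 440.9 $/kg
  option P: E = 64.05 GPa, ρ = 2275 kg/m³, cost = 7.716 $/kg
  option A: M = 15.0 MN·m per $
  option P: M = 3.65 MN·m per $
  option B: M = 0.662 MN·m per $
  option X: M = 0.630 MN·m per $
  option H: M = 0.490 MN·m per $
  option G: M = 0.370 MN·m per $
  option W: M = 0.0370 MN·m per $
Highest index: option A.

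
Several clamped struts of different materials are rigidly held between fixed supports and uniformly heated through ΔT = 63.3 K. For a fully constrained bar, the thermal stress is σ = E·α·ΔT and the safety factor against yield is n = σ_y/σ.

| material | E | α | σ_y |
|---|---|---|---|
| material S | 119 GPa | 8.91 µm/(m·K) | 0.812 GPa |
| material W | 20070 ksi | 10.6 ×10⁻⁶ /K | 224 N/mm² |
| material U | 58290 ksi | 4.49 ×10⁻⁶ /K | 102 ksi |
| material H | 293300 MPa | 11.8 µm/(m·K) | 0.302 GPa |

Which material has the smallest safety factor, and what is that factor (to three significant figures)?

With everything in SI (GPa, ×10⁻⁶/K, MPa):
  material S: E = 119.0, α = 8.91, σ_y = 812.0 → σ = 67.1 MPa, n = 12.1
  material W: E = 138.4, α = 10.6, σ_y = 224.0 → σ = 92.8 MPa, n = 2.41
  material U: E = 401.9, α = 4.49, σ_y = 703.3 → σ = 114 MPa, n = 6.16
  material H: E = 293.3, α = 11.8, σ_y = 302.0 → σ = 219 MPa, n = 1.38
Material H has the lowest safety factor, n = 1.38.

material H, n = 1.38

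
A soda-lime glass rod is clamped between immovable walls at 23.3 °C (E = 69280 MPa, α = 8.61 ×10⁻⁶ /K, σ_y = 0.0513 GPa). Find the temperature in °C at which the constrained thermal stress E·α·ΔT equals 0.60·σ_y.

E = 69280 MPa = 69.28 GPa.
σ_y = 0.0513 GPa = 51.30 MPa.
E·α·ΔT = 30.78 MPa ⇒ ΔT = 30.78 / (69.28×10³ × 8.61×10⁻⁶) = 51.60 K.
T = 23.3 + 51.60 = 74.90 °C.

74.9 °C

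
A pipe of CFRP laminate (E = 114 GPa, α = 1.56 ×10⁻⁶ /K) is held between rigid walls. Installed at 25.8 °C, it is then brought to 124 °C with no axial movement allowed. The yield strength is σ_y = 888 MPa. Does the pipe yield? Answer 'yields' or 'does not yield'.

ΔT = 98.20 K. Constrained thermal stress σ = E·α·ΔT = 114.0×10³ MPa × 1.56×10⁻⁶ × 98.20 = 17.5 MPa (compressive).
Compare to σ_y = 888 MPa: σ < σ_y, so it does not yield.

does not yield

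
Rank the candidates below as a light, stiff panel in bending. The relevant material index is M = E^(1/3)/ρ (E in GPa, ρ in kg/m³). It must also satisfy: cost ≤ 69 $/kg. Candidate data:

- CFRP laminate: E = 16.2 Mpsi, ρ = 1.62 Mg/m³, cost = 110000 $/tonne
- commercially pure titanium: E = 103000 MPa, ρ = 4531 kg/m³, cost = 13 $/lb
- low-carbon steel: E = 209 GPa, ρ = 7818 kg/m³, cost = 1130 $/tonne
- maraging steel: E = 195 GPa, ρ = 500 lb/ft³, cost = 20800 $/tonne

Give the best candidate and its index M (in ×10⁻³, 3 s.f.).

commercially pure titanium, M = 1.03×10⁻³

Screen on constraints: cost ≤ 69 $/kg. Survivors: commercially pure titanium, low-carbon steel, maraging steel.
Normalizing units and computing the index:
  commercially pure titanium: E = 103.0 GPa, ρ = 4531 kg/m³
  low-carbon steel: E = 209.0 GPa, ρ = 7818 kg/m³
  maraging steel: E = 195.0 GPa, ρ = 8009 kg/m³
  commercially pure titanium: M = 1.03×10⁻³
  low-carbon steel: M = 0.759×10⁻³
  maraging steel: M = 0.724×10⁻³
Highest index: commercially pure titanium.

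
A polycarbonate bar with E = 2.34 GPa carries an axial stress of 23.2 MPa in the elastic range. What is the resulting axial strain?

ε = σ/E = 23.2 / 2340 = 9.91×10⁻³.

9.91×10⁻³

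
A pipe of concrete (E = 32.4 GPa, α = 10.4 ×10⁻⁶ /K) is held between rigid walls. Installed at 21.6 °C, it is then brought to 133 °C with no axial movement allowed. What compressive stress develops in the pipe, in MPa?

ΔT = 111.4 K. Constrained thermal stress σ = E·α·ΔT = 32.40×10³ MPa × 10.4×10⁻⁶ × 111.4 = 37.5 MPa (compressive).

37.5 MPa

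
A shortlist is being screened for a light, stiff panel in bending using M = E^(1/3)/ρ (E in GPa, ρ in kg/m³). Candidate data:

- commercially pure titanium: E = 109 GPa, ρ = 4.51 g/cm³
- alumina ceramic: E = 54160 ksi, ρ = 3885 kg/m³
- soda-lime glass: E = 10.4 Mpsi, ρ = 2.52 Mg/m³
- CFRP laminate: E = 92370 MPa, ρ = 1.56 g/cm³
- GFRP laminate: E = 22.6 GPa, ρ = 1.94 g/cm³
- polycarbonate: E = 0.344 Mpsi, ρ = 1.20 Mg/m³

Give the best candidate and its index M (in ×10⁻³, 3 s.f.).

Convert each candidate to consistent units, then evaluate M:
  commercially pure titanium: E = 109.0 GPa, ρ = 4510 kg/m³
  alumina ceramic: E = 373.4 GPa, ρ = 3885 kg/m³
  soda-lime glass: E = 71.71 GPa, ρ = 2520 kg/m³
  CFRP laminate: E = 92.37 GPa, ρ = 1560 kg/m³
  GFRP laminate: E = 22.60 GPa, ρ = 1940 kg/m³
  polycarbonate: E = 2.372 GPa, ρ = 1200 kg/m³
  CFRP laminate: M = 2.90×10⁻³
  alumina ceramic: M = 1.85×10⁻³
  soda-lime glass: M = 1.65×10⁻³
  GFRP laminate: M = 1.46×10⁻³
  polycarbonate: M = 1.11×10⁻³
  commercially pure titanium: M = 1.06×10⁻³
CFRP laminate ranks first.

CFRP laminate, M = 2.90×10⁻³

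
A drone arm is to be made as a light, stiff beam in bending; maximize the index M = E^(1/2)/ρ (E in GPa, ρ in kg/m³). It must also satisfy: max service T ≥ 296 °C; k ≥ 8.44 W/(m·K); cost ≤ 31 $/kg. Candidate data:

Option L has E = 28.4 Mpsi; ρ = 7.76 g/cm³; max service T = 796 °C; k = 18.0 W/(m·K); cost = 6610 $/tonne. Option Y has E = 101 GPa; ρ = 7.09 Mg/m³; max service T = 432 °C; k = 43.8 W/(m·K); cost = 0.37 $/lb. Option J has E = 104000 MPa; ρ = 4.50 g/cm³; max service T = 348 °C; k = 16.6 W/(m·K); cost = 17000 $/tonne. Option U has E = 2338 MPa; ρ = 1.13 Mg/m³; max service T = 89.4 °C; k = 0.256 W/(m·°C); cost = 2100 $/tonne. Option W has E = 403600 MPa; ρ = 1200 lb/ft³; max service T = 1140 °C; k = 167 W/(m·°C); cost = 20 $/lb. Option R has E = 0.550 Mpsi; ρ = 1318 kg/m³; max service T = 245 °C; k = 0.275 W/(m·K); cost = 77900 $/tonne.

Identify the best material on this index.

Screen on constraints: max service T ≥ 296 °C; k ≥ 8.44 W/(m·K); cost ≤ 31 $/kg. Survivors: option L, option Y, option J.
Convert each candidate to consistent units, then evaluate M:
  option L: E = 195.8 GPa, ρ = 7760 kg/m³
  option Y: E = 101.0 GPa, ρ = 7090 kg/m³
  option J: E = 104.0 GPa, ρ = 4500 kg/m³
  option J: M = 2.27×10⁻³
  option L: M = 1.80×10⁻³
  option Y: M = 1.42×10⁻³
The maximum is for option J.

option J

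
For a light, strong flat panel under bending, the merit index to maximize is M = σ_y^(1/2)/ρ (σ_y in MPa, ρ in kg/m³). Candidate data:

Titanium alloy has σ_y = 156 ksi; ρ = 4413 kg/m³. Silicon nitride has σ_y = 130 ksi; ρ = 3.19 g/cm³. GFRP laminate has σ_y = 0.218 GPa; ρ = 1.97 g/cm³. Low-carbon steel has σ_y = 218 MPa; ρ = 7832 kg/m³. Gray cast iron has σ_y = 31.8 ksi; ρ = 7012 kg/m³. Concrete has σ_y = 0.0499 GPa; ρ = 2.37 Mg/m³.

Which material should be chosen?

silicon nitride

Normalizing units and computing the index:
  titanium alloy: σ_y = 1076 MPa, ρ = 4413 kg/m³
  silicon nitride: σ_y = 896.3 MPa, ρ = 3190 kg/m³
  GFRP laminate: σ_y = 218.0 MPa, ρ = 1970 kg/m³
  low-carbon steel: σ_y = 218.0 MPa, ρ = 7832 kg/m³
  gray cast iron: σ_y = 219.3 MPa, ρ = 7012 kg/m³
  concrete: σ_y = 49.90 MPa, ρ = 2370 kg/m³
  silicon nitride: M = 9.39×10⁻³
  GFRP laminate: M = 7.49×10⁻³
  titanium alloy: M = 7.43×10⁻³
  concrete: M = 2.98×10⁻³
  gray cast iron: M = 2.11×10⁻³
  low-carbon steel: M = 1.89×10⁻³
Highest index: silicon nitride.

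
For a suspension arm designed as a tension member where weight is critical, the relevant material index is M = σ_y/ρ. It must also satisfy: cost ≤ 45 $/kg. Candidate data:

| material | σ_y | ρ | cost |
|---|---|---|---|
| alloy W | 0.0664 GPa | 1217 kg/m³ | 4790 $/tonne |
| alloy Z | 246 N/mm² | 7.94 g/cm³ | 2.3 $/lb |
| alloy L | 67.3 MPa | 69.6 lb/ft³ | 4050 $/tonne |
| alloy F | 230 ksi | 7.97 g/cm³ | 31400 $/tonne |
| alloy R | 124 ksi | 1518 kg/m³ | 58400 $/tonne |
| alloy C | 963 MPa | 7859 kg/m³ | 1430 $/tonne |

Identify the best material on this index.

Screen on constraints: cost ≤ 45 $/kg. Survivors: alloy W, alloy Z, alloy L, alloy F, alloy C.
Normalizing units and computing the index:
  alloy W: σ_y = 66.40 MPa, ρ = 1217 kg/m³
  alloy Z: σ_y = 246.0 MPa, ρ = 7940 kg/m³
  alloy L: σ_y = 67.30 MPa, ρ = 1115 kg/m³
  alloy F: σ_y = 1586 MPa, ρ = 7970 kg/m³
  alloy C: σ_y = 963.0 MPa, ρ = 7859 kg/m³
  alloy F: M = 199 kN·m/kg
  alloy C: M = 123 kN·m/kg
  alloy L: M = 60.4 kN·m/kg
  alloy W: M = 54.6 kN·m/kg
  alloy Z: M = 31.0 kN·m/kg
Highest index: alloy F.

alloy F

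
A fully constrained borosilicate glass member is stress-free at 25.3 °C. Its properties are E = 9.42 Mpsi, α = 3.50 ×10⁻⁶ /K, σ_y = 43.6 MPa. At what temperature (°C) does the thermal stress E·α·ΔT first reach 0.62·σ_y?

144 °C

E = 9.42 Mpsi = 64.95 GPa.
E·α·ΔT = 27.03 MPa ⇒ ΔT = 27.03 / (64.95×10³ × 3.50×10⁻⁶) = 118.9 K.
T = 25.3 + 118.9 = 144.2 °C.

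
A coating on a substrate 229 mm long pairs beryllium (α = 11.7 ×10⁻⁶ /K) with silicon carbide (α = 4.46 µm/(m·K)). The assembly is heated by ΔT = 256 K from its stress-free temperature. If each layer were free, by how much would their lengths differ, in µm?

Δα = |11.7 − 4.46|×10⁻⁶/K = 7.24×10⁻⁶/K.
ΔL_mismatch = Δα·L·ΔT = 7.24×10⁻⁶ × 229.0 mm × 256.0 K = 424 µm.

424 µm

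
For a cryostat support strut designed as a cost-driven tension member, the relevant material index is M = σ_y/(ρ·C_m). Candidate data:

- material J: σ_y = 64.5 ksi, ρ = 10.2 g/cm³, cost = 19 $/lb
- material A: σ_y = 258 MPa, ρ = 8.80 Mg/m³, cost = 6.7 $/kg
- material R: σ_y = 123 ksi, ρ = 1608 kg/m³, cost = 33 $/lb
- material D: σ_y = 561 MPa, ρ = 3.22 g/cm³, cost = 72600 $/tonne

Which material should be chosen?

In SI units:
  material J: σ_y = 444.7 MPa, ρ = 10200 kg/m³, cost = 41.89 $/kg
  material A: σ_y = 258.0 MPa, ρ = 8800 kg/m³, cost = 6.700 $/kg
  material R: σ_y = 848.1 MPa, ρ = 1608 kg/m³, cost = 72.75 $/kg
  material D: σ_y = 561.0 MPa, ρ = 3220 kg/m³, cost = 72.60 $/kg
  material R: M = 7.25 kN·m per $
  material A: M = 4.38 kN·m per $
  material D: M = 2.40 kN·m per $
  material J: M = 1.04 kN·m per $
The maximum is for material R.

material R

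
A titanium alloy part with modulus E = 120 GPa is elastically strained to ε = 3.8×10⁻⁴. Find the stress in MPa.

45.6 MPa

σ = E·ε = 120000 MPa × 3.8×10⁻⁴ = 45.6 MPa.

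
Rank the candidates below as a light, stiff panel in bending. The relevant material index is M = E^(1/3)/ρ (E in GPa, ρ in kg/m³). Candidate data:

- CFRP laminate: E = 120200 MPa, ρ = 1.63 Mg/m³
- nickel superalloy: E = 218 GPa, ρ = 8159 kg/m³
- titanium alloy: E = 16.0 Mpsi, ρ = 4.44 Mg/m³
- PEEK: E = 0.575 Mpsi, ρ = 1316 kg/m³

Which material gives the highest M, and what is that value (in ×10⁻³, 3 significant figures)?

CFRP laminate, M = 3.03×10⁻³

After converting to SI:
  CFRP laminate: E = 120.2 GPa, ρ = 1630 kg/m³
  nickel superalloy: E = 218.0 GPa, ρ = 8159 kg/m³
  titanium alloy: E = 110.3 GPa, ρ = 4440 kg/m³
  PEEK: E = 3.964 GPa, ρ = 1316 kg/m³
  CFRP laminate: M = 3.03×10⁻³
  PEEK: M = 1.20×10⁻³
  titanium alloy: M = 1.08×10⁻³
  nickel superalloy: M = 0.738×10⁻³
CFRP laminate ranks first.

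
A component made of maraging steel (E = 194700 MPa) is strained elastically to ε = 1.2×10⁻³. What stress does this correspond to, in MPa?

E = 194700 MPa = 194.7 GPa.
σ = E·ε = 194700 MPa × 1.2×10⁻³ = 234 MPa.

234 MPa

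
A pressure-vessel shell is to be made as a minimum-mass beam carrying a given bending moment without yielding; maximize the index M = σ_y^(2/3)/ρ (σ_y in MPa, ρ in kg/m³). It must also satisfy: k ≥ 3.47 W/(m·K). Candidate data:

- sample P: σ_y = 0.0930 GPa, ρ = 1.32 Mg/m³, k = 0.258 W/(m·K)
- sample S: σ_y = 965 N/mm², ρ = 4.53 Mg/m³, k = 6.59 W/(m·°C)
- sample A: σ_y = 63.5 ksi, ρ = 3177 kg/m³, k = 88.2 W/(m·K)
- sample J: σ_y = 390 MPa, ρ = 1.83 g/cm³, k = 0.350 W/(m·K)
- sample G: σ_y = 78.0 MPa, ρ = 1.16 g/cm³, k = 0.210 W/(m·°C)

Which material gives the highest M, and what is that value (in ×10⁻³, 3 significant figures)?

sample S, M = 21.6×10⁻³

Screen on constraints: k ≥ 3.47 W/(m·K). Survivors: sample S, sample A.
After converting to SI:
  sample S: σ_y = 965.0 MPa, ρ = 4530 kg/m³
  sample A: σ_y = 437.8 MPa, ρ = 3177 kg/m³
  sample S: M = 21.6×10⁻³
  sample A: M = 18.1×10⁻³
The maximum is for sample S.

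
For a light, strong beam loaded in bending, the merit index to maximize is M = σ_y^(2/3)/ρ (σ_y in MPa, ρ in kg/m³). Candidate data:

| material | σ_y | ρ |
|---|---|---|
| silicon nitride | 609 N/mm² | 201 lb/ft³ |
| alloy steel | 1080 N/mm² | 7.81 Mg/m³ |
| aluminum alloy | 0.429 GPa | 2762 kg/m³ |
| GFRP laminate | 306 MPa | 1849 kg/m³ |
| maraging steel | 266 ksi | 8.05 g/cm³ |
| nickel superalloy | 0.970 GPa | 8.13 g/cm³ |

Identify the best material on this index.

GFRP laminate

Putting every candidate on a common basis:
  silicon nitride: σ_y = 609.0 MPa, ρ = 3220 kg/m³
  alloy steel: σ_y = 1080 MPa, ρ = 7810 kg/m³
  aluminum alloy: σ_y = 429.0 MPa, ρ = 2762 kg/m³
  GFRP laminate: σ_y = 306.0 MPa, ρ = 1849 kg/m³
  maraging steel: σ_y = 1834 MPa, ρ = 8050 kg/m³
  nickel superalloy: σ_y = 970.0 MPa, ρ = 8130 kg/m³
  GFRP laminate: M = 24.6×10⁻³
  silicon nitride: M = 22.3×10⁻³
  aluminum alloy: M = 20.6×10⁻³
  maraging steel: M = 18.6×10⁻³
  alloy steel: M = 13.5×10⁻³
  nickel superalloy: M = 12.1×10⁻³
GFRP laminate has the largest M.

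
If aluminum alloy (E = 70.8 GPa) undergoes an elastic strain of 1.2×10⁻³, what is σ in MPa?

85.0 MPa

σ = E·ε = 70800 MPa × 1.2×10⁻³ = 85.0 MPa.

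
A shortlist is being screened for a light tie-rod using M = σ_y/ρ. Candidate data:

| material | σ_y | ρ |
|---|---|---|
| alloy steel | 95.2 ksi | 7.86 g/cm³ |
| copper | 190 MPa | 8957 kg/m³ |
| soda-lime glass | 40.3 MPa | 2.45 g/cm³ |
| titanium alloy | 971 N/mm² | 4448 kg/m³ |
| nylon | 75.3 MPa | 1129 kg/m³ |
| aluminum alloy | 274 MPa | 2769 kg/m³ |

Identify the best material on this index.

After converting to SI:
  alloy steel: σ_y = 656.4 MPa, ρ = 7860 kg/m³
  copper: σ_y = 190.0 MPa, ρ = 8957 kg/m³
  soda-lime glass: σ_y = 40.30 MPa, ρ = 2450 kg/m³
  titanium alloy: σ_y = 971.0 MPa, ρ = 4448 kg/m³
  nylon: σ_y = 75.30 MPa, ρ = 1129 kg/m³
  aluminum alloy: σ_y = 274.0 MPa, ρ = 2769 kg/m³
  titanium alloy: M = 218 kN·m/kg
  aluminum alloy: M = 99.0 kN·m/kg
  alloy steel: M = 83.5 kN·m/kg
  nylon: M = 66.7 kN·m/kg
  copper: M = 21.2 kN·m/kg
  soda-lime glass: M = 16.4 kN·m/kg
The maximum is for titanium alloy.

titanium alloy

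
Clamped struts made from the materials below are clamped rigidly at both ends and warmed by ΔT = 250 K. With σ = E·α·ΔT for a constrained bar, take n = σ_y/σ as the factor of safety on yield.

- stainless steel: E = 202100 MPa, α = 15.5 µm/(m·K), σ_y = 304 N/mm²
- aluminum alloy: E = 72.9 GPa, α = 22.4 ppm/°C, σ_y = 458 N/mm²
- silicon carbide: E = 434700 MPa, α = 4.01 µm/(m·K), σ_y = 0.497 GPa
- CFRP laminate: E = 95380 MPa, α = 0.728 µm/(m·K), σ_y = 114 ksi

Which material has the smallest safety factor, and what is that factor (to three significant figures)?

stainless steel, n = 0.388

Converting E to GPa, α to ×10⁻⁶/K, σ_y to MPa, then σ and n for each:
  stainless steel: E = 202.1, α = 15.5, σ_y = 304.0 → σ = 783 MPa, n = 0.388
  aluminum alloy: E = 72.90, α = 22.4, σ_y = 458.0 → σ = 408 MPa, n = 1.12
  silicon carbide: E = 434.7, α = 4.01, σ_y = 497.0 → σ = 436 MPa, n = 1.14
  CFRP laminate: E = 95.38, α = 0.728, σ_y = 786.0 → σ = 17.4 MPa, n = 45.3
The minimum is stainless steel at n = 0.388.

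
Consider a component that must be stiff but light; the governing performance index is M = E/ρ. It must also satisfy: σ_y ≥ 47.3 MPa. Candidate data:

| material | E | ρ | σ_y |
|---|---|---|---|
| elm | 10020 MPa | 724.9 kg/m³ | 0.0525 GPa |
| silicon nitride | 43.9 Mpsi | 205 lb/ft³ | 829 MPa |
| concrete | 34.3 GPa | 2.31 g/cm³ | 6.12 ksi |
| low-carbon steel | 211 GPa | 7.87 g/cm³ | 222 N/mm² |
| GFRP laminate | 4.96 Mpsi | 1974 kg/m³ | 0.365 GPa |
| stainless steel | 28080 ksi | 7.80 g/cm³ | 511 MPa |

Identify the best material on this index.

Screen on constraints: σ_y ≥ 47.3 MPa. Survivors: elm, silicon nitride, low-carbon steel, GFRP laminate, stainless steel.
In SI units:
  elm: E = 10.02 GPa, ρ = 724.9 kg/m³
  silicon nitride: E = 302.7 GPa, ρ = 3284 kg/m³
  low-carbon steel: E = 211.0 GPa, ρ = 7870 kg/m³
  GFRP laminate: E = 34.20 GPa, ρ = 1974 kg/m³
  stainless steel: E = 193.6 GPa, ρ = 7800 kg/m³
  silicon nitride: M = 92.2 MN·m/kg
  low-carbon steel: M = 26.8 MN·m/kg
  stainless steel: M = 24.8 MN·m/kg
  GFRP laminate: M = 17.3 MN·m/kg
  elm: M = 13.8 MN·m/kg
Silicon nitride ranks first.

silicon nitride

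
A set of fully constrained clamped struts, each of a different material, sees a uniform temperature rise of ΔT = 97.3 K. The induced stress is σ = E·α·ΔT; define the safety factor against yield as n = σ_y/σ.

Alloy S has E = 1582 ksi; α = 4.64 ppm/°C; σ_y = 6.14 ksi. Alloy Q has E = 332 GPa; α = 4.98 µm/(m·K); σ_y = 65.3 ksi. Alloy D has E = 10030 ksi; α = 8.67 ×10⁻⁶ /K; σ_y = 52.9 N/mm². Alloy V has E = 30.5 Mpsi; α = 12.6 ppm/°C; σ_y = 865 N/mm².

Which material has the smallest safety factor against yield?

With everything in SI (GPa, ×10⁻⁶/K, MPa):
  alloy S: E = 10.91, α = 4.64, σ_y = 42.33 → σ = 4.92 MPa, n = 8.60
  alloy Q: E = 332.0, α = 4.98, σ_y = 450.2 → σ = 161 MPa, n = 2.80
  alloy D: E = 69.15, α = 8.67, σ_y = 52.90 → σ = 58.3 MPa, n = 0.907
  alloy V: E = 210.3, α = 12.6, σ_y = 865.0 → σ = 258 MPa, n = 3.36
Alloy D has the lowest safety factor, n = 0.907.

alloy D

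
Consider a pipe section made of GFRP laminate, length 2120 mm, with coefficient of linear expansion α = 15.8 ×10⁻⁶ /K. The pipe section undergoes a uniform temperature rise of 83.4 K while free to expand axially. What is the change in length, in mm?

2.79 mm

ΔL = α·L₀·ΔT = 15.8×10⁻⁶ × 2120 mm × 83.40 K = 2.79 mm.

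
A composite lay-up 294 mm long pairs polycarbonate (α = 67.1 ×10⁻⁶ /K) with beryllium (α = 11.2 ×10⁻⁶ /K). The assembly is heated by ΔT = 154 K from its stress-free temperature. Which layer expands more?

polycarbonate

α(polycarbonate) = 67.1×10⁻⁶/K vs α(beryllium) = 11.2×10⁻⁶/K.
Higher α expands more for the same ΔT: polycarbonate.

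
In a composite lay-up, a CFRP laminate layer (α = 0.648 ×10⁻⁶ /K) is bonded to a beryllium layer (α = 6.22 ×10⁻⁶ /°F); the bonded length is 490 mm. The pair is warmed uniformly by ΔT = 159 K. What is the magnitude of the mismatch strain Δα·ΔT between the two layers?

1.68×10⁻³

beryllium: α = 6.22×10⁻⁶/°F × 9/5 = 11.2×10⁻⁶/K.
Δα = |0.648 − 11.2|×10⁻⁶/K = 10.5×10⁻⁶/K.
Mismatch strain = Δα·ΔT = 10.5×10⁻⁶ × 159.0 = 1.68×10⁻³.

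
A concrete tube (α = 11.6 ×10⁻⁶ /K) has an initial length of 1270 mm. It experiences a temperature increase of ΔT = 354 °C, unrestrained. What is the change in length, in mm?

5.22 mm

ΔL = α·L₀·ΔT = 11.6×10⁻⁶ × 1270 mm × 354.0 K = 5.22 mm.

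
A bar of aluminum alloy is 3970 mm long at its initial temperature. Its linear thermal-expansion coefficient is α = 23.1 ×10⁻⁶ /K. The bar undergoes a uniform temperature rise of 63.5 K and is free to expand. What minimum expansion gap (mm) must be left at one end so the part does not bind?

5.82 mm

ΔL = α·L₀·ΔT = 23.1×10⁻⁶ × 3970 mm × 63.50 K = 5.82 mm.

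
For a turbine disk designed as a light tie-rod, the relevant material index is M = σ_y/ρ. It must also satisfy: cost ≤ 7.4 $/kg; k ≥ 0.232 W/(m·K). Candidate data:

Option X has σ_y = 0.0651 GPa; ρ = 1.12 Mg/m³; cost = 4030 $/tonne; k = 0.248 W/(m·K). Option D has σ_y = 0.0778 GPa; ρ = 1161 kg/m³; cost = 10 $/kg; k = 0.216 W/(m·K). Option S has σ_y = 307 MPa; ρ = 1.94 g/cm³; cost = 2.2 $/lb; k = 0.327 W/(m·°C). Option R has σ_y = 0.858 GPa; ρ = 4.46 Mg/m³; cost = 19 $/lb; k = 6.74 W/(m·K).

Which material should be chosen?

option S

Screen on constraints: cost ≤ 7.4 $/kg; k ≥ 0.232 W/(m·K). Survivors: option X, option S.
After converting to SI:
  option X: σ_y = 65.10 MPa, ρ = 1120 kg/m³
  option S: σ_y = 307.0 MPa, ρ = 1940 kg/m³
  option S: M = 158 kN·m/kg
  option X: M = 58.1 kN·m/kg
Option S has the largest M.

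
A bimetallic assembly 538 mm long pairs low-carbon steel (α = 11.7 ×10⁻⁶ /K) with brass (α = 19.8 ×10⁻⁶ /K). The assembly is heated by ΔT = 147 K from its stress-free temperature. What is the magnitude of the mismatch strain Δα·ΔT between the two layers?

Δα = |11.7 − 19.8|×10⁻⁶/K = 8.10×10⁻⁶/K.
Mismatch strain = Δα·ΔT = 8.10×10⁻⁶ × 147.0 = 1.19×10⁻³.

1.19×10⁻³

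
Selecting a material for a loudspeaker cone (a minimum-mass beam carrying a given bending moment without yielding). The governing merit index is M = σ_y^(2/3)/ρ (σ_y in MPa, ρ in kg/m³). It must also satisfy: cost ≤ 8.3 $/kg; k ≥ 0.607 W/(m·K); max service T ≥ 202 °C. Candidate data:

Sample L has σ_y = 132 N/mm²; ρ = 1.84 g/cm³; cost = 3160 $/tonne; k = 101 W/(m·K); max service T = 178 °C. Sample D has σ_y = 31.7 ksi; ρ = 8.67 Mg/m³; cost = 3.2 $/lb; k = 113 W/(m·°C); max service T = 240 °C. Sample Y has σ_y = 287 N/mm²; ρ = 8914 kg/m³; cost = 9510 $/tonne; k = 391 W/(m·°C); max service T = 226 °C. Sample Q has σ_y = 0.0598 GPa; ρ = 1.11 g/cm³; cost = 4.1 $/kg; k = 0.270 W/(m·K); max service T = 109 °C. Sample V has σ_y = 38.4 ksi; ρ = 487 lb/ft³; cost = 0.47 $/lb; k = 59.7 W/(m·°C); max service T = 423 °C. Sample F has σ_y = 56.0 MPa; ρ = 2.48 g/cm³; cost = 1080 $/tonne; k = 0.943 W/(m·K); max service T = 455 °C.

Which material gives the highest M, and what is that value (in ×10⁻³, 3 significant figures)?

sample F, M = 5.90×10⁻³

Screen on constraints: cost ≤ 8.3 $/kg; k ≥ 0.607 W/(m·K); max service T ≥ 202 °C. Survivors: sample D, sample V, sample F.
Normalizing units and computing the index:
  sample D: σ_y = 218.6 MPa, ρ = 8670 kg/m³
  sample V: σ_y = 264.8 MPa, ρ = 7801 kg/m³
  sample F: σ_y = 56.00 MPa, ρ = 2480 kg/m³
  sample F: M = 5.90×10⁻³
  sample V: M = 5.29×10⁻³
  sample D: M = 4.19×10⁻³
Sample F has the largest M.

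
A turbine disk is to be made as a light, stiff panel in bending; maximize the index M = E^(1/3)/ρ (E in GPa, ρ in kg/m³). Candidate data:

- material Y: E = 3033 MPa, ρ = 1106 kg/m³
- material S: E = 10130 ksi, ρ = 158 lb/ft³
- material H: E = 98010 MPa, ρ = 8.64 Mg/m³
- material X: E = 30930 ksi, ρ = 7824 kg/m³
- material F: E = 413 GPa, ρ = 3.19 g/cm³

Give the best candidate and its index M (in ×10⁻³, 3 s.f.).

material F, M = 2.33×10⁻³

After converting to SI:
  material Y: E = 3.033 GPa, ρ = 1106 kg/m³
  material S: E = 69.84 GPa, ρ = 2531 kg/m³
  material H: E = 98.01 GPa, ρ = 8640 kg/m³
  material X: E = 213.3 GPa, ρ = 7824 kg/m³
  material F: E = 413.0 GPa, ρ = 3190 kg/m³
  material F: M = 2.33×10⁻³
  material S: M = 1.63×10⁻³
  material Y: M = 1.31×10⁻³
  material X: M = 0.764×10⁻³
  material H: M = 0.534×10⁻³
Highest index: material F.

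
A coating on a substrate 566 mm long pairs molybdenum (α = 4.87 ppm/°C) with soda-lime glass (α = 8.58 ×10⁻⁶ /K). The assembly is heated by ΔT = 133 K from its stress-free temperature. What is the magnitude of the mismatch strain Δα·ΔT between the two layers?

Δα = |4.87 − 8.58|×10⁻⁶/K = 3.71×10⁻⁶/K.
Mismatch strain = Δα·ΔT = 3.71×10⁻⁶ × 133.0 = 4.93×10⁻⁴.

4.93×10⁻⁴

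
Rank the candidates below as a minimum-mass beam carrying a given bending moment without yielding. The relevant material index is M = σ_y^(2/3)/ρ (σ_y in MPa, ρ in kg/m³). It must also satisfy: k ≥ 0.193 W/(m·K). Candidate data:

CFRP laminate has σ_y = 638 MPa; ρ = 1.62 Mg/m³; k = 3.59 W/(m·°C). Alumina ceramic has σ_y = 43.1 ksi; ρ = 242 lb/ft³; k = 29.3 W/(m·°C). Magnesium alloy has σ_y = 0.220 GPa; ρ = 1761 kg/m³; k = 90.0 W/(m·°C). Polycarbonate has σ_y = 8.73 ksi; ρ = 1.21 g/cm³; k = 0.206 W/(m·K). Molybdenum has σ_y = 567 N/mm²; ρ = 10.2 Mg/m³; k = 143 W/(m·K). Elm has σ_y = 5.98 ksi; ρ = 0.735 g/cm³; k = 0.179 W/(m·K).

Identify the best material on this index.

Screen on constraints: k ≥ 0.193 W/(m·K). Survivors: CFRP laminate, alumina ceramic, magnesium alloy, polycarbonate, molybdenum.
Convert each candidate to consistent units, then evaluate M:
  CFRP laminate: σ_y = 638.0 MPa, ρ = 1620 kg/m³
  alumina ceramic: σ_y = 297.2 MPa, ρ = 3876 kg/m³
  magnesium alloy: σ_y = 220.0 MPa, ρ = 1761 kg/m³
  polycarbonate: σ_y = 60.19 MPa, ρ = 1210 kg/m³
  molybdenum: σ_y = 567.0 MPa, ρ = 10200 kg/m³
  CFRP laminate: M = 45.7×10⁻³
  magnesium alloy: M = 20.7×10⁻³
  polycarbonate: M = 12.7×10⁻³
  alumina ceramic: M = 11.5×10⁻³
  molybdenum: M = 6.72×10⁻³
Highest index: CFRP laminate.

CFRP laminate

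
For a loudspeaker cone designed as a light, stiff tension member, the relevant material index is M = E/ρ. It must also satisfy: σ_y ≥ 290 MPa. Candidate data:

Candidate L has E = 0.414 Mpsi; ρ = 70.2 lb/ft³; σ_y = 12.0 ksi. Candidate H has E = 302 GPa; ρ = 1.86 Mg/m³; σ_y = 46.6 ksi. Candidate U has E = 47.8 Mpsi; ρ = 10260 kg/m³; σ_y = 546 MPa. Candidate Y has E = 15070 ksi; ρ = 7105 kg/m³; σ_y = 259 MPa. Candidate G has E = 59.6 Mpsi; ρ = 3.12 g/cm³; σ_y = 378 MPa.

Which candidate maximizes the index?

candidate H

Screen on constraints: σ_y ≥ 290 MPa. Survivors: candidate H, candidate U, candidate G.
Putting every candidate on a common basis:
  candidate H: E = 302.0 GPa, ρ = 1860 kg/m³
  candidate U: E = 329.6 GPa, ρ = 10260 kg/m³
  candidate G: E = 410.9 GPa, ρ = 3120 kg/m³
  candidate H: M = 162 MN·m/kg
  candidate G: M = 132 MN·m/kg
  candidate U: M = 32.1 MN·m/kg
Highest index: candidate H.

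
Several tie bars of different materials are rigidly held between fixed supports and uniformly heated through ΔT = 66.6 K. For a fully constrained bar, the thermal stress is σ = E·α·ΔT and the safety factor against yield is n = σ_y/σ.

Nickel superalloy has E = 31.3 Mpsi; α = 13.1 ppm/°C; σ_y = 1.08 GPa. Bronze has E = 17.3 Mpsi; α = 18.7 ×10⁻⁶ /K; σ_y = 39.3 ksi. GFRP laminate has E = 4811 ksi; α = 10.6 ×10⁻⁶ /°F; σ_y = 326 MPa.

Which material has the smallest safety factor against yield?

bronze

Converting E to GPa, α to ×10⁻⁶/K, σ_y to MPa, then σ and n for each:
  nickel superalloy: E = 215.8, α = 13.1, σ_y = 1080 → σ = 188 MPa, n = 5.74
  bronze: E = 119.3, α = 18.7, σ_y = 271.0 → σ = 149 MPa, n = 1.82
  GFRP laminate: E = 33.17, α = 19.1, σ_y = 326.0 → σ = 42.2 MPa, n = 7.73
Bronze has the lowest safety factor, n = 1.82.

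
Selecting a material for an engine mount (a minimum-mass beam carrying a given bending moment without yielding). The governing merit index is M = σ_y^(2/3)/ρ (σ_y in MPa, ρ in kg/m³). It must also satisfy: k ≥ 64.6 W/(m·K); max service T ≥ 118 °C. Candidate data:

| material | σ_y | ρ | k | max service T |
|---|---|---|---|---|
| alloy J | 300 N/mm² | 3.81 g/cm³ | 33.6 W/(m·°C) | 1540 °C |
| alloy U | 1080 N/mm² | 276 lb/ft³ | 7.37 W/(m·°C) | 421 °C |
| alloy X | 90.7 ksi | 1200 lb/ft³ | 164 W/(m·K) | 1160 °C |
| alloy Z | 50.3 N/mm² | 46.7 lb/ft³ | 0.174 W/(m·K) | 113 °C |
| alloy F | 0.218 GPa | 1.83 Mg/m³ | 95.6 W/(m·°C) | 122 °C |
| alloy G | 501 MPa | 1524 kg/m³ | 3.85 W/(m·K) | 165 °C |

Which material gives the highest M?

alloy F

Screen on constraints: k ≥ 64.6 W/(m·K); max service T ≥ 118 °C. Survivors: alloy X, alloy F.
In SI units:
  alloy X: σ_y = 625.4 MPa, ρ = 19220 kg/m³
  alloy F: σ_y = 218.0 MPa, ρ = 1830 kg/m³
  alloy F: M = 19.8×10⁻³
  alloy X: M = 3.80×10⁻³
Highest index: alloy F.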